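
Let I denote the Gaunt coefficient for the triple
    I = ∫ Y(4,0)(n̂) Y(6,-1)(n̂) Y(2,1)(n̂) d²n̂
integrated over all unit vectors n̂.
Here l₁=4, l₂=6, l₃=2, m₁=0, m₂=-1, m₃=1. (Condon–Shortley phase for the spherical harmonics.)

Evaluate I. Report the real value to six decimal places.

Rules hold: Σm=0, L=12 even, 2≤2≤10.
N = 9·13·5 = 585
Δ = 8!·0!·4!/13! = 1/6435
Racah Σ t=4..4: t=4:+1/2304 = 1/2304
⇒ 3j(4 6 2; 0 0 0)² = 5/143, sgn +1
Racah Σ t=4..4: t=4:+1/3456 = 1/3456
⇒ 3j(4 6 2; 0 -1 1)² = 35/1287, sgn -1
4πI² = N·(3j₀)²·(3jₘ)² = 875/1573
I = -1·√(0.556262/4π) = -0.21039467

-0.210395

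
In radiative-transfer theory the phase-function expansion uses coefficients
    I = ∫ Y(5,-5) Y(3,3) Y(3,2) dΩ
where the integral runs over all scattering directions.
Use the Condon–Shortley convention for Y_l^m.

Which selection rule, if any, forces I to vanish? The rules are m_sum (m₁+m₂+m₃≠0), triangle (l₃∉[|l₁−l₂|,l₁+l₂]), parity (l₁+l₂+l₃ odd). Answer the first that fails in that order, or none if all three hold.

azimuthal sum: -5 + 3 + 2 = 0  ✓
2 ≤ 3 ≤ 8 (triangle on l)  ✓
L = 5 + 3 + 3 = 11 (odd)  ✗

parity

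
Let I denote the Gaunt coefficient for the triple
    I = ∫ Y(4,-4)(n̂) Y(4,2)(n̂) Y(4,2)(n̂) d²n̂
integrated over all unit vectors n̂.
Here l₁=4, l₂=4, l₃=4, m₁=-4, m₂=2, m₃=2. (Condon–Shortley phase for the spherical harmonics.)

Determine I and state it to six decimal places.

m-sum 0 ✓  L=12 even ✓  0≤4≤8 ✓
Π(2lᵢ+1) = 9×9×9 = 729
triangle coeff Δ(4,4,4) = 1/450450
Σ_t [0,4]: t=0:+1/13824 t=1:−1/216 t=2:+1/64 t=3:−1/216 t=4:+1/13824 = 5/768
(3j)²=18/1001 [(4 4 4; 0 0 0)], sign=+1
Σ_t [4,4]: t=4:+1/2304 = 1/2304
(3j)²=5/143 [(4 4 4; -4 2 2)], sign=+1
⇒ 4πI² = 65610/143143
I = (+1)√(65610/143143/(4π)) = 0.19098314

0.190983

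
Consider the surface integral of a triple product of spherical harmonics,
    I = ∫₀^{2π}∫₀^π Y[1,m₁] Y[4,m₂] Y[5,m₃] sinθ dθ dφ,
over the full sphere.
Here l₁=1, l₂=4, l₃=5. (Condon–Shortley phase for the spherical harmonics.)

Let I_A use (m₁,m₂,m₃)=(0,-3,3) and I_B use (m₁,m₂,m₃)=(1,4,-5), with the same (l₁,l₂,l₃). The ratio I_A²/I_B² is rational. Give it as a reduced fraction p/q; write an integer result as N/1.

l's match ⇒ only the (l;m) 3-j factors differ between A and B.
A: triangle coeff Δ(1,4,5) = 1/495; Σ_t [0,0]: t=0:+1/5040 = 1/5040; (3j)²=16/495 [(1 4 5; 0 -3 3)], sign=+1
B: triangle coeff Δ(1,4,5) = 1/495; Σ_t [0,0]: t=0:+1/80640 = 1/80640; (3j)²=1/11 [(1 4 5; 1 4 -5)], sign=+1
I_A²/I_B² = (16/495)/(1/11) = 16/45

16/45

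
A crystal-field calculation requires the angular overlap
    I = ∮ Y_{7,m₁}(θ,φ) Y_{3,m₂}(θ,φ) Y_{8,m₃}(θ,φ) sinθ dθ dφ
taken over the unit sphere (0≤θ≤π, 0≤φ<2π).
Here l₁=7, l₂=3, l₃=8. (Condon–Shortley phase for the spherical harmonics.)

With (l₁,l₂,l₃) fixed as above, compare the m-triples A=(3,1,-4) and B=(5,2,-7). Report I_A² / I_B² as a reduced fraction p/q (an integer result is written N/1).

68651/113750

l's match ⇒ only the (l;m) 3-j factors differ between A and B.
A: triangle coeff Δ(7,3,8) = 1/5290740; Σ_t [0,2]: t=0:+1/46448640 t=1:−1/13063680 t=2:+1/58060800 = -79/2090188800; (3j)²=68651/5290740 [(7 3 8; 3 1 -4)], sign=-1
B: triangle coeff Δ(7,3,8) = 1/5290740; Σ_t [1,2]: t=1:−1/958003200 t=2:+1/5748019200 = -1/1149603840; (3j)²=125/5814 [(7 3 8; 5 2 -7)], sign=+1
I_A²/I_B² = (68651/5290740)/(125/5814) = 68651/113750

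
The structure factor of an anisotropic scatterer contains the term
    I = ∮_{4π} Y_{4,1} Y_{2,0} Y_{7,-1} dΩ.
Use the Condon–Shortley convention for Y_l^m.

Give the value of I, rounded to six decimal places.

0.000000

triangle: need 2≤l₃≤6, have 7; I=0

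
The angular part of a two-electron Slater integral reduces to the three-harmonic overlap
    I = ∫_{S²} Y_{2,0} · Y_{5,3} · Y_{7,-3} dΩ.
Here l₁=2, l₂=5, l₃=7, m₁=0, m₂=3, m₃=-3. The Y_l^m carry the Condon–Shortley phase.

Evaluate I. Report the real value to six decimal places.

Checks pass: Σm=0; 14 even; l₃=7∈[3,7].
(2·2+1)(2·5+1)(2·7+1) = 825
Δ: 0! 4! 10! / 15! → 1/15015
sum: t=0:+1/57600 = 1/57600
3j²(2 5 7; 0 0 0) = Δ·Π!·Σ² = 21/715  (sign -1)
sum: t=0:+1/322560 = 1/322560
3j²(2 5 7; 0 3 -3) = Δ·Π!·Σ² = 18/1001  (sign +1)
combine: 4πI² = 825·21/715·18/1001 = 810/1859
take √, sign -1: I = -0.18620781

-0.186208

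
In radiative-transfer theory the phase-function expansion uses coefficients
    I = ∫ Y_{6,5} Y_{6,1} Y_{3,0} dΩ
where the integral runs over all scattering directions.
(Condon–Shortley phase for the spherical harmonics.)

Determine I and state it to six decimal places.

m-sum = 5 + 1 + 0 = 6 ≠ 0 ⇒ I = 0

0.000000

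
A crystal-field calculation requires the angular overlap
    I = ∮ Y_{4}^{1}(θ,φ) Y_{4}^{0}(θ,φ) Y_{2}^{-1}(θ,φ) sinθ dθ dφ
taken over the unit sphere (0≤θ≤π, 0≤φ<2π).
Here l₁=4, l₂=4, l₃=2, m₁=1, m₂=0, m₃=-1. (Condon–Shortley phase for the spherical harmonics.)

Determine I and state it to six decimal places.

-0.044869

Checks pass: Σm=0; 10 even; l₃=2∈[0,8].
(2·4+1)(2·4+1)(2·2+1) = 405
Δ: 6! 2! 2! / 11! → 1/13860
sum: t=2:+1/192 t=3:−1/36 t=4:+1/192 = -5/288
3j²(4 4 2; 0 0 0) = Δ·Π!·Σ² = 20/693  (sign -1)
sum: t=2:+1/96 t=3:−1/72 = -1/288
3j²(4 4 2; 1 0 -1) = Δ·Π!·Σ² = 1/462  (sign +1)
combine: 4πI² = 405·20/693·1/462 = 150/5929
take √, sign -1: I = -0.04486937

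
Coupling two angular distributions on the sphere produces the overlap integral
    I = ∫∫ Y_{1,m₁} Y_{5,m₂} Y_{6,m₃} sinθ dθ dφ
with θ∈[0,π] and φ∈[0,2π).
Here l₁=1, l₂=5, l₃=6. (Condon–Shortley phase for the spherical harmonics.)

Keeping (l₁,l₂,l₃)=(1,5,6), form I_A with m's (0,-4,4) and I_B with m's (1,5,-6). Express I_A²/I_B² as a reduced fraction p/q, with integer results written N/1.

Shared (l₁,l₂,l₃)=(1,5,6): N and (l;000)² cancel in I_A²/I_B².
A: Δ = 0!·2!·10!/13! = 1/858; Racah Σ t=0..0: t=0:+1/362880 = 1/362880; ⇒ 3j(1 5 6; 0 -4 4)² = 10/429, sgn +1
B: Δ = 0!·2!·10!/13! = 1/858; Racah Σ t=0..0: t=0:+1/7257600 = 1/7257600; ⇒ 3j(1 5 6; 1 5 -6)² = 1/13, sgn +1
I_A²/I_B² = (10/429)/(1/13) = 10/33

10/33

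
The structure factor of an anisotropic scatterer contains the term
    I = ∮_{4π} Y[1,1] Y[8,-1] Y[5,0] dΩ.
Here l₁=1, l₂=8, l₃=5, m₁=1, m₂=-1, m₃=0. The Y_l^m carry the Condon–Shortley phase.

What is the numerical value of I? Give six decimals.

|1−8|≤5≤1+8 violated ⇒ I = 0

0.000000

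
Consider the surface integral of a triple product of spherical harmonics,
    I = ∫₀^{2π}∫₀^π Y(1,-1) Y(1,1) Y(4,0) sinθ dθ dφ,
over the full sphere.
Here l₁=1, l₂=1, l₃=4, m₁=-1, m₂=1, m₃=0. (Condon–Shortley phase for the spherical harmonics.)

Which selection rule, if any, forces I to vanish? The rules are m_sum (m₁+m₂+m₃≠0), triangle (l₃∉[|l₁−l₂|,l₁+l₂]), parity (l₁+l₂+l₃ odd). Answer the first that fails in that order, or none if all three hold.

azimuthal sum: -1 + 1 + 0 = 0  ✓
0 ≤ 4 ≤ 2 (triangle on l)  ✗
L = 1 + 1 + 4 = 6 (even)

triangle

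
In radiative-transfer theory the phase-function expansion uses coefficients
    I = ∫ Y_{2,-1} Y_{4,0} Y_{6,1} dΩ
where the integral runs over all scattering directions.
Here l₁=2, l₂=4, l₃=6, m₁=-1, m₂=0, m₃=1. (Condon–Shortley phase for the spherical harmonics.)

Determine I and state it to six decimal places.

Rules hold: Σm=0, L=12 even, 2≤6≤6.
N = 5·9·13 = 585
Δ = 0!·4!·8!/13! = 1/6435
Racah Σ t=0..0: t=0:+1/2304 = 1/2304
⇒ 3j(2 4 6; 0 0 0)² = 5/143, sgn +1
Racah Σ t=0..0: t=0:+1/3456 = 1/3456
⇒ 3j(2 4 6; -1 0 1)² = 35/1287, sgn -1
4πI² = N·(3j₀)²·(3jₘ)² = 875/1573
I = -1·√(0.556262/4π) = -0.21039467

-0.210395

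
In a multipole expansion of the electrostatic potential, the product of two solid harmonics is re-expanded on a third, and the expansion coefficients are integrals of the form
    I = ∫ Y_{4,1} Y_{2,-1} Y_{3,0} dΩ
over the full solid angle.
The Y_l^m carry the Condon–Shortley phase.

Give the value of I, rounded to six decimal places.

0.000000

L=9 odd ⇒ parity kills the (l;000) factor ⇒ I = 0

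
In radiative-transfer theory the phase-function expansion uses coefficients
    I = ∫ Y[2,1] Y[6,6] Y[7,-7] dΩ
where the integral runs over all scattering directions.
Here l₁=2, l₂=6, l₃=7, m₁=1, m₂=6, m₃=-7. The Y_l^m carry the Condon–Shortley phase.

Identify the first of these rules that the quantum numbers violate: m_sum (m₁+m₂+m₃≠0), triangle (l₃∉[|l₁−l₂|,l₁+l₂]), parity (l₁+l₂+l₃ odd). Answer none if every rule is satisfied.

azimuthal sum: 1 + 6 − 7 = 0  ✓
4 ≤ 7 ≤ 8 (triangle on l)  ✓
L = 2 + 6 + 7 = 15 (odd)  ✗

parity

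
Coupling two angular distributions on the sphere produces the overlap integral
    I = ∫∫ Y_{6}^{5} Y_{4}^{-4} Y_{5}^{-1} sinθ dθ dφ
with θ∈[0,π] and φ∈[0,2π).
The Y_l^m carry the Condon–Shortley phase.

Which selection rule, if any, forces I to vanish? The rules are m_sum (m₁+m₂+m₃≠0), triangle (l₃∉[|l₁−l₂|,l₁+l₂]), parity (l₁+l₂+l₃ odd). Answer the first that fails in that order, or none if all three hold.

m₁+m₂+m₃ = 5 − 4 − 1 = 0  ✓
triangle: |6−4|=2 ≤ l₃=5 ≤ 6+4=10  ✓
parity: l₁+l₂+l₃ = 15 is odd  ✗

parity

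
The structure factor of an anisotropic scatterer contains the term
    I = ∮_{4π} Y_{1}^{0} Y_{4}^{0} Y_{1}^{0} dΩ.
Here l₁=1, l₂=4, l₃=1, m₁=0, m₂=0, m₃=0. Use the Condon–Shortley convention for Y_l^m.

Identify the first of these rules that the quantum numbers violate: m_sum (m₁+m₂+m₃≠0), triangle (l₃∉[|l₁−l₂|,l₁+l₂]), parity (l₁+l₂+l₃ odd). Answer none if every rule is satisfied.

azimuthal sum: 0 + 0 + 0 = 0  ✓
3 ≤ 1 ≤ 5 (triangle on l)  ✗
L = 1 + 4 + 1 = 6 (even)

triangle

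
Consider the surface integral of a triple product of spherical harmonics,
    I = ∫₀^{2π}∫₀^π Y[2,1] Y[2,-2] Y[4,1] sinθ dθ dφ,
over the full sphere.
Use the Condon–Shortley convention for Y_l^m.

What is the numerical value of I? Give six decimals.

Rules hold: Σm=0, L=8 even, 0≤4≤4.
N = 5·5·9 = 225
Δ = 0!·4!·4!/9! = 1/630
Racah Σ t=0..0: t=0:+1/16 = 1/16
⇒ 3j(2 2 4; 0 0 0)² = 2/35, sgn +1
Racah Σ t=0..0: t=0:+1/144 = 1/144
⇒ 3j(2 2 4; 1 -2 1)² = 1/126, sgn -1
4πI² = N·(3j₀)²·(3jₘ)² = 5/49
I = -1·√(0.102041/4π) = -0.09011188

-0.090112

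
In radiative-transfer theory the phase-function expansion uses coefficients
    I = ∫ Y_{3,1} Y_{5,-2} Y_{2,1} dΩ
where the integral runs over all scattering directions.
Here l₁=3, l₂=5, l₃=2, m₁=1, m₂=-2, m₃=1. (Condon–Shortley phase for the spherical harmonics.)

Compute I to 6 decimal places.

0.245532

m-sum 0 ✓  L=10 even ✓  2≤2≤8 ✓
Π(2lᵢ+1) = 7×11×5 = 385
triangle coeff Δ(3,5,2) = 1/2310
Σ_t [3,3]: t=3:−1/144 = -1/144
(3j)²=10/231 [(3 5 2; 0 0 0)], sign=-1
Σ_t [2,2]: t=2:+1/288 = 1/288
(3j)²=1/22 [(3 5 2; 1 -2 1)], sign=-1
⇒ 4πI² = 25/33
I = (+1)√(25/33/(4π)) = 0.24553200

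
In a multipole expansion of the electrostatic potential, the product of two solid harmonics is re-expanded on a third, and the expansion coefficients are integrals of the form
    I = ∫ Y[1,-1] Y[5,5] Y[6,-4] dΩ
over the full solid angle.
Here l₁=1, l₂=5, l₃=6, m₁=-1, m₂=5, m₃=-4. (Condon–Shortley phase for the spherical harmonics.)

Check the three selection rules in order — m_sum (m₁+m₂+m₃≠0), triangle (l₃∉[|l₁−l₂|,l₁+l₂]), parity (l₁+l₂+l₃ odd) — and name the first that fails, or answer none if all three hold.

Σmᵢ = 0  ✓
l₃∈[|l₁−l₂|,l₁+l₂]=[4,6], have l₃=6  ✓
Σlᵢ = 12 ⇒ even  ✓

none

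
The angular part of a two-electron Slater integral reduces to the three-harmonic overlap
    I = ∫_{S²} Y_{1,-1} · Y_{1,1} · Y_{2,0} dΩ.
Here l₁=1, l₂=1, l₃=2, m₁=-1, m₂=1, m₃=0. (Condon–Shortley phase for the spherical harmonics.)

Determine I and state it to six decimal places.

m-sum 0 ✓  L=4 even ✓  0≤2≤2 ✓
Π(2lᵢ+1) = 3×3×5 = 45
triangle coeff Δ(1,1,2) = 1/30
Σ_t [0,0]: t=0:+1/1 = 1/1
(3j)²=2/15 [(1 1 2; 0 0 0)], sign=+1
Σ_t [0,0]: t=0:+1/4 = 1/4
(3j)²=1/30 [(1 1 2; -1 1 0)], sign=+1
⇒ 4πI² = 1/5
I = (+1)√(1/5/(4π)) = 0.12615663

0.126157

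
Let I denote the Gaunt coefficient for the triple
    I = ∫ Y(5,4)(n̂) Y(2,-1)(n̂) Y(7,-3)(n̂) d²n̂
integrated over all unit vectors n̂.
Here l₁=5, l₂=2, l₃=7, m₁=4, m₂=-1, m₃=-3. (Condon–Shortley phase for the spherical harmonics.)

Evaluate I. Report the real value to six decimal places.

-0.071671

m-sum 0 ✓  L=14 even ✓  3≤7≤7 ✓
Π(2lᵢ+1) = 11×5×15 = 825
triangle coeff Δ(5,2,7) = 1/15015
Σ_t [0,0]: t=0:+1/57600 = 1/57600
(3j)²=21/715 [(5 2 7; 0 0 0)], sign=-1
Σ_t [0,0]: t=0:+1/2177280 = 1/2177280
(3j)²=8/3003 [(5 2 7; 4 -1 -3)], sign=+1
⇒ 4πI² = 120/1859
I = (-1)√(120/1859/(4π)) = -0.07167142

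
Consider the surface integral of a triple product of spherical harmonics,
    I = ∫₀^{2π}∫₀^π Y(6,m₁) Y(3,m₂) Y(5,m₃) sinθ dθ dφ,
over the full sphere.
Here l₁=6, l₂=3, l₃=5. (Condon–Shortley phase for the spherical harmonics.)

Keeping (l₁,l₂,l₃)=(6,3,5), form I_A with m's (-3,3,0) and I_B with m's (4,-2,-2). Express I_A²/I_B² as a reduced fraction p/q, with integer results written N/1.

l's match ⇒ only the (l;m) 3-j factors differ between A and B.
A: triangle coeff Δ(6,3,5) = 1/675675; Σ_t [4,4]: t=4:+1/34560 = 1/34560; (3j)²=4/143 [(6 3 5; -3 3 0)], sign=-1
B: triangle coeff Δ(6,3,5) = 1/675675; Σ_t [0,1]: t=0:+1/34560 t=1:−1/60480 = 1/80640; (3j)²=6/1001 [(6 3 5; 4 -2 -2)], sign=-1
I_A²/I_B² = (4/143)/(6/1001) = 14/3

14/3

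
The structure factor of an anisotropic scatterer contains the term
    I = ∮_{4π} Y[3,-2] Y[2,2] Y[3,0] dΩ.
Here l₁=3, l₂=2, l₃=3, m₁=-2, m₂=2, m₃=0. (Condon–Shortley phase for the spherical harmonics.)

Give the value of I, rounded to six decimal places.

-0.188063

m-sum 0 ✓  L=8 even ✓  1≤3≤5 ✓
Π(2lᵢ+1) = 7×5×7 = 245
triangle coeff Δ(3,2,3) = 1/3780
Σ_t [0,2]: t=0:+1/24 t=1:−1/4 t=2:+1/24 = -1/6
(3j)²=4/105 [(3 2 3; 0 0 0)], sign=+1
Σ_t [2,2]: t=2:+1/24 = 1/24
(3j)²=1/21 [(3 2 3; -2 2 0)], sign=-1
⇒ 4πI² = 4/9
I = (-1)√(4/9/(4π)) = -0.18806319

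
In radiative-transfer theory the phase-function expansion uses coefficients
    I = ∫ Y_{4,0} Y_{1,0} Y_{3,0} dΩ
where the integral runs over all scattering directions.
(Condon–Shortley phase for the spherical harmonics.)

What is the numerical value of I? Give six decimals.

0.246233

m-sum 0 ✓  L=8 even ✓  3≤3≤5 ✓
Π(2lᵢ+1) = 9×3×7 = 189
triangle coeff Δ(4,1,3) = 1/252
Σ_t [1,1]: t=1:−1/36 = -1/36
(3j)²=4/63 [(4 1 3; 0 0 0)], sign=+1
(m-triple is (0,0,0) — same symbol as above.)
⇒ 4πI² = 16/21
I = (+1)√(16/21/(4π)) = 0.24623252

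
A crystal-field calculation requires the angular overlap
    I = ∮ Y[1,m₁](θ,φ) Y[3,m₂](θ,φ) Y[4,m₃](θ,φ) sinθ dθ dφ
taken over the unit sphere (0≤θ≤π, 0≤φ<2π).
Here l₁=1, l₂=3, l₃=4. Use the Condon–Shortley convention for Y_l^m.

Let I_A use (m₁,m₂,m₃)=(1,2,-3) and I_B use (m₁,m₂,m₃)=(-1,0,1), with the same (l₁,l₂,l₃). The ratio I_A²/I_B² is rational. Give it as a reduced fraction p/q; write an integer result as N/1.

21/10

Same 1,3,4: normalisation and zero-m 3j drop out of the ratio.
A: Δ: 0! 2! 6! / 9! → 1/252; sum: t=0:+1/240 = 1/240; 3j²(1 3 4; 1 2 -3) = Δ·Π!·Σ² = 1/12  (sign -1)
B: Δ: 0! 2! 6! / 9! → 1/252; sum: t=0:+1/72 = 1/72; 3j²(1 3 4; -1 0 1) = Δ·Π!·Σ² = 5/126  (sign -1)
I_A²/I_B² = (1/12)/(5/126) = 21/10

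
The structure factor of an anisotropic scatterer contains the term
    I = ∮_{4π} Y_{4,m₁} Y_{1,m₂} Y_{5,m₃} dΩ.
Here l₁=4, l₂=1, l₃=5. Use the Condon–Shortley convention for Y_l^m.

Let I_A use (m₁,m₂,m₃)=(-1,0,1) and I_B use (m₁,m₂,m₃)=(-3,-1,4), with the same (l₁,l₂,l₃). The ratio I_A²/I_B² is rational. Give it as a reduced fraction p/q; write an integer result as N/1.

l's match ⇒ only the (l;m) 3-j factors differ between A and B.
A: triangle coeff Δ(4,1,5) = 1/495; Σ_t [0,0]: t=0:+1/720 = 1/720; (3j)²=8/165 [(4 1 5; -1 0 1)], sign=+1
B: triangle coeff Δ(4,1,5) = 1/495; Σ_t [0,0]: t=0:+1/10080 = 1/10080; (3j)²=4/55 [(4 1 5; -3 -1 4)], sign=-1
I_A²/I_B² = (8/165)/(4/55) = 2/3

2/3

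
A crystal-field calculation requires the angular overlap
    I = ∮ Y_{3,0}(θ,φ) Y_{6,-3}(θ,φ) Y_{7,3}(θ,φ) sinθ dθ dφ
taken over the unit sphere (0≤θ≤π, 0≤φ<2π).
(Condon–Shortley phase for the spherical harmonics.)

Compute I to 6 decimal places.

Checks pass: Σm=0; 16 even; l₃=7∈[3,9].
(2·3+1)(2·6+1)(2·7+1) = 1365
Δ: 2! 4! 10! / 17! → 1/2042040
sum: t=0:+1/207360 t=1:−1/57600 t=2:+1/207360 = -1/129600
3j²(3 6 7; 0 0 0) = Δ·Π!·Σ² = 168/12155  (sign +1)
sum: t=0:+1/362880 t=1:−1/322560 t=2:+1/4354560 = -1/8709120
3j²(3 6 7; 0 -3 3) = Δ·Π!·Σ² = 3/68068  (sign -1)
combine: 4πI² = 1365·168/12155·3/68068 = 378/454597
take √, sign -1: I = -0.00813444

-0.008134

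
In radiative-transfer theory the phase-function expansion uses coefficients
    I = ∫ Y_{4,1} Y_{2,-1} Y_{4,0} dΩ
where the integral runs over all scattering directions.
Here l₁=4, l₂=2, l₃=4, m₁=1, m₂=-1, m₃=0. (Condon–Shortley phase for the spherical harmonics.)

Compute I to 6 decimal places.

m-sum 0 ✓  L=10 even ✓  2≤4≤6 ✓
Π(2lᵢ+1) = 9×5×9 = 405
triangle coeff Δ(4,2,4) = 1/13860
Σ_t [0,2]: t=0:+1/192 t=1:−1/36 t=2:+1/192 = -5/288
(3j)²=20/693 [(4 2 4; 0 0 0)], sign=-1
Σ_t [0,1]: t=0:+1/72 t=1:−1/96 = 1/288
(3j)²=1/462 [(4 2 4; 1 -1 0)], sign=+1
⇒ 4πI² = 150/5929
I = (-1)√(150/5929/(4π)) = -0.04486937

-0.044869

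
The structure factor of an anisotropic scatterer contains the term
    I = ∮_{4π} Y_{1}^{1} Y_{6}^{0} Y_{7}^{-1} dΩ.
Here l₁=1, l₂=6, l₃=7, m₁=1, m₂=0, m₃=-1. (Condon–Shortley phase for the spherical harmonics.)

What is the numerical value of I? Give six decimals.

Checks pass: Σm=0; 14 even; l₃=7∈[5,7].
(2·1+1)(2·6+1)(2·7+1) = 585
Δ: 0! 2! 12! / 15! → 1/1365
sum: t=0:+1/518400 = 1/518400
3j²(1 6 7; 0 0 0) = Δ·Π!·Σ² = 7/195  (sign -1)
sum: t=0:+1/1036800 = 1/1036800
3j²(1 6 7; 1 0 -1) = Δ·Π!·Σ² = 4/195  (sign +1)
combine: 4πI² = 585·7/195·4/195 = 28/65
take √, sign -1: I = -0.18514731

-0.185147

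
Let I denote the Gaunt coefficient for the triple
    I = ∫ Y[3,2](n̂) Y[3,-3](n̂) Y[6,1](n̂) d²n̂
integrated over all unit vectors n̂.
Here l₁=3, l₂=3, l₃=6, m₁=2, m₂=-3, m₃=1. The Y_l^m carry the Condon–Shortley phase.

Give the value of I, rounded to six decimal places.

-0.031364

Checks pass: Σm=0; 12 even; l₃=6∈[0,6].
(2·3+1)(2·3+1)(2·6+1) = 637
Δ: 0! 6! 6! / 13! → 1/12012
sum: t=0:+1/1296 = 1/1296
3j²(3 3 6; 0 0 0) = Δ·Π!·Σ² = 100/3003  (sign +1)
sum: t=0:+1/86400 = 1/86400
3j²(3 3 6; 2 -3 1) = Δ·Π!·Σ² = 1/1716  (sign -1)
combine: 4πI² = 637·100/3003·1/1716 = 175/14157
take √, sign -1: I = -0.03136379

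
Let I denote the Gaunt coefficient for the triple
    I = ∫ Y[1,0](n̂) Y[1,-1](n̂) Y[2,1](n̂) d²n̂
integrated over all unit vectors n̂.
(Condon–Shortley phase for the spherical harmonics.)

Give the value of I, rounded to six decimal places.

Checks pass: Σm=0; 4 even; l₃=2∈[0,2].
(2·1+1)(2·1+1)(2·2+1) = 45
Δ: 0! 2! 2! / 5! → 1/30
sum: t=0:+1/1 = 1/1
3j²(1 1 2; 0 0 0) = Δ·Π!·Σ² = 2/15  (sign +1)
sum: t=0:+1/2 = 1/2
3j²(1 1 2; 0 -1 1) = Δ·Π!·Σ² = 1/10  (sign -1)
combine: 4πI² = 45·2/15·1/10 = 3/5
take √, sign -1: I = -0.21850969

-0.218510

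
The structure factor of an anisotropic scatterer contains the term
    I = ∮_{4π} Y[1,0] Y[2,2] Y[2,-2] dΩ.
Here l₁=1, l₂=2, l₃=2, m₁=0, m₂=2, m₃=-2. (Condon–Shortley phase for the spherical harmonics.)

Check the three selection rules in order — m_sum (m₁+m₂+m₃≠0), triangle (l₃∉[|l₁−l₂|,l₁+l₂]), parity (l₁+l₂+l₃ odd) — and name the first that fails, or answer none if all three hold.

m₁+m₂+m₃ = 0 + 2 − 2 = 0  ✓
triangle: |1−2|=1 ≤ l₃=2 ≤ 1+2=3  ✓
parity: l₁+l₂+l₃ = 5 is odd  ✗

parity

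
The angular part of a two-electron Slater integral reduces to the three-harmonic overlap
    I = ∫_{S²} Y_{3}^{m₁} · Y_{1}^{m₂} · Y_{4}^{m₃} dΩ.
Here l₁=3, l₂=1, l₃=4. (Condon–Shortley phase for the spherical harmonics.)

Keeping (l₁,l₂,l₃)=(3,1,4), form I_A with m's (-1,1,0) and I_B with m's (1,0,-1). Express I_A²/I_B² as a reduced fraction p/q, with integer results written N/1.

2/5

Shared (l₁,l₂,l₃)=(3,1,4): N and (l;000)² cancel in I_A²/I_B².
A: Δ = 0!·6!·2!/9! = 1/252; Racah Σ t=0..0: t=0:+1/96 = 1/96; ⇒ 3j(3 1 4; -1 1 0)² = 1/42, sgn +1
B: Δ = 0!·6!·2!/9! = 1/252; Racah Σ t=0..0: t=0:+1/48 = 1/48; ⇒ 3j(3 1 4; 1 0 -1)² = 5/84, sgn -1
I_A²/I_B² = (1/42)/(5/84) = 2/5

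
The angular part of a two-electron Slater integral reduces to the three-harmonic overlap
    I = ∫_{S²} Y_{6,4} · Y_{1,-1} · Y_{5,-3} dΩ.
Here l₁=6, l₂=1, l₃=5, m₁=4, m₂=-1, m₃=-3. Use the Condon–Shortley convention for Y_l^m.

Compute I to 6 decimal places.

m-sum 0 ✓  L=12 even ✓  5≤5≤7 ✓
Π(2lᵢ+1) = 13×3×11 = 429
triangle coeff Δ(6,1,5) = 1/858
Σ_t [1,1]: t=1:−1/14400 = -1/14400
(3j)²=6/143 [(6 1 5; 0 0 0)], sign=+1
Σ_t [0,0]: t=0:+1/161280 = 1/161280
(3j)²=15/286 [(6 1 5; 4 -1 -3)], sign=+1
⇒ 4πI² = 135/143
I = (+1)√(135/143/(4π)) = 0.27409047

0.274090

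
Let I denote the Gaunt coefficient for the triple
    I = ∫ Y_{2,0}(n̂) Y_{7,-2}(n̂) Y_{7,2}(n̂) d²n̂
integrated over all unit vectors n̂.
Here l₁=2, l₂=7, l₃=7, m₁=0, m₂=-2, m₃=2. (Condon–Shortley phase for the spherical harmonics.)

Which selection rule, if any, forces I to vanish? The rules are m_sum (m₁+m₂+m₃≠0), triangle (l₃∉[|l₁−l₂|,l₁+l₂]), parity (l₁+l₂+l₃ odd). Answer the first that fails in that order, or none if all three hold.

none

azimuthal sum: 0 − 2 + 2 = 0  ✓
5 ≤ 7 ≤ 9 (triangle on l)  ✓
L = 2 + 7 + 7 = 16 (even)  ✓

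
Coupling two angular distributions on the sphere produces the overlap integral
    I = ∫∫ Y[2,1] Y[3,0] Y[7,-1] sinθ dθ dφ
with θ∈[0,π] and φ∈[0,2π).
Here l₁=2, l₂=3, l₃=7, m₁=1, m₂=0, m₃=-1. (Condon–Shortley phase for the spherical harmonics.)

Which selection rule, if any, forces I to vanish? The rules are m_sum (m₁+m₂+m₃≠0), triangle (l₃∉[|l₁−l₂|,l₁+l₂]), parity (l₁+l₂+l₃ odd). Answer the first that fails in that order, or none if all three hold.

azimuthal sum: 1 + 0 − 1 = 0  ✓
1 ≤ 7 ≤ 5 (triangle on l)  ✗
L = 2 + 3 + 7 = 12 (even)

triangle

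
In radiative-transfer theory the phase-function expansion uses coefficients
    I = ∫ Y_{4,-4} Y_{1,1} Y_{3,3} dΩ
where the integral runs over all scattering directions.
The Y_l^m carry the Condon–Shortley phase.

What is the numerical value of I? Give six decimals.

0.325735

Checks pass: Σm=0; 8 even; l₃=3∈[3,5].
(2·4+1)(2·1+1)(2·3+1) = 189
Δ: 2! 6! 0! / 9! → 1/252
sum: t=1:−1/36 = -1/36
3j²(4 1 3; 0 0 0) = Δ·Π!·Σ² = 4/63  (sign +1)
sum: t=2:+1/1440 = 1/1440
3j²(4 1 3; -4 1 3) = Δ·Π!·Σ² = 1/9  (sign +1)
combine: 4πI² = 189·4/63·1/9 = 4/3
take √, sign +1: I = 0.32573501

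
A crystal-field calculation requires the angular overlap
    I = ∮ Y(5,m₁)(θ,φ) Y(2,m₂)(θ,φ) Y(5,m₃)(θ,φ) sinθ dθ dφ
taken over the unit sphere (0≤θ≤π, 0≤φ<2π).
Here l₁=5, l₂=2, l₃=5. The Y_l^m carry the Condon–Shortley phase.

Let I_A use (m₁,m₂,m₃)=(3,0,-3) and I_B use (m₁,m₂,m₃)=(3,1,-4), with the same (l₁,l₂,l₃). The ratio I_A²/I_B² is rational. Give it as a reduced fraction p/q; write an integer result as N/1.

l's match ⇒ only the (l;m) 3-j factors differ between A and B.
A: triangle coeff Δ(5,2,5) = 1/38610; Σ_t [0,2]: t=0:+1/5760 t=1:−1/5040 t=2:+1/161280 = -1/53760; (3j)²=1/4290 [(5 2 5; 3 0 -3)], sign=-1
B: triangle coeff Δ(5,2,5) = 1/38610; Σ_t [1,2]: t=1:−1/10080 t=2:+1/80640 = -1/11520; (3j)²=49/1430 [(5 2 5; 3 1 -4)], sign=+1
I_A²/I_B² = (1/4290)/(49/1430) = 1/147

1/147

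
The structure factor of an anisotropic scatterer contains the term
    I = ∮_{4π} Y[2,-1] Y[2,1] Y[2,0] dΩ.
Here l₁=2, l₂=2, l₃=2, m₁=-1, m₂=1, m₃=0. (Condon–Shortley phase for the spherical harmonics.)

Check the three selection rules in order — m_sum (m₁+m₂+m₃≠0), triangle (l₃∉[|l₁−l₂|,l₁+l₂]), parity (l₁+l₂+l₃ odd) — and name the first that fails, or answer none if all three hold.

none

m₁+m₂+m₃ = -1 + 1 + 0 = 0  ✓
triangle: |2−2|=0 ≤ l₃=2 ≤ 2+2=4  ✓
parity: l₁+l₂+l₃ = 6 is even  ✓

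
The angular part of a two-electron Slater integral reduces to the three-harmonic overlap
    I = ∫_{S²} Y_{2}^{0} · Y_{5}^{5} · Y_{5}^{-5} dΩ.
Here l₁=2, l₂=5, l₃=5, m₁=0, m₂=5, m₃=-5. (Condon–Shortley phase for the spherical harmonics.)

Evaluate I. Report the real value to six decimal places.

Checks pass: Σm=0; 12 even; l₃=5∈[3,7].
(2·2+1)(2·5+1)(2·5+1) = 605
Δ: 2! 2! 8! / 13! → 1/38610
sum: t=0:+1/2880 t=1:−1/576 t=2:+1/2880 = -1/960
3j²(2 5 5; 0 0 0) = Δ·Π!·Σ² = 10/429  (sign +1)
sum: t=2:+1/161280 = 1/161280
3j²(2 5 5; 0 5 -5) = Δ·Π!·Σ² = 15/286  (sign +1)
combine: 4πI² = 605·10/429·15/286 = 125/169
take √, sign +1: I = 0.24260890

0.242609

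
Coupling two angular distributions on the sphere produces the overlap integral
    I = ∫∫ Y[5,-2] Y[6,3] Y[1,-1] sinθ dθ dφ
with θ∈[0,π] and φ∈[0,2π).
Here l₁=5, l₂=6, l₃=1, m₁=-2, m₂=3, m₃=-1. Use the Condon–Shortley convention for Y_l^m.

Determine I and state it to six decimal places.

-0.245154

Rules hold: Σm=0, L=12 even, 1≤1≤11.
N = 11·13·3 = 429
Δ = 10!·0!·2!/13! = 1/858
Racah Σ t=5..5: t=5:−1/14400 = -1/14400
⇒ 3j(5 6 1; 0 0 0)² = 6/143, sgn +1
Racah Σ t=7..7: t=7:−1/60480 = -1/60480
⇒ 3j(5 6 1; -2 3 -1)² = 6/143, sgn -1
4πI² = N·(3j₀)²·(3jₘ)² = 108/143
I = -1·√(0.755245/4π) = -0.24515397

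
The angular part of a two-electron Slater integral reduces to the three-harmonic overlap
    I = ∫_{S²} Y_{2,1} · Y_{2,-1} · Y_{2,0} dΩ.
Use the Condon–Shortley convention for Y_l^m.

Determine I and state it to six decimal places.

-0.090112

m-sum 0 ✓  L=6 even ✓  0≤2≤4 ✓
Π(2lᵢ+1) = 5×5×5 = 125
triangle coeff Δ(2,2,2) = 1/630
Σ_t [0,2]: t=0:+1/8 t=1:−1/1 t=2:+1/8 = -3/4
(3j)²=2/35 [(2 2 2; 0 0 0)], sign=-1
Σ_t [0,1]: t=0:+1/2 t=1:−1/4 = 1/4
(3j)²=1/70 [(2 2 2; 1 -1 0)], sign=+1
⇒ 4πI² = 5/49
I = (-1)√(5/49/(4π)) = -0.09011188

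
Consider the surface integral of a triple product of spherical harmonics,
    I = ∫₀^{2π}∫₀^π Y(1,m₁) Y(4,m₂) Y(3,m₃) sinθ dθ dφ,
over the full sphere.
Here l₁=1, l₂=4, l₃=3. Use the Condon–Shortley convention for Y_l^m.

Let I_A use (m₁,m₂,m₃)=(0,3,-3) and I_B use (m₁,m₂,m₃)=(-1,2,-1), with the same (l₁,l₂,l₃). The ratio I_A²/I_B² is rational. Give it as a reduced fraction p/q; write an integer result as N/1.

Shared (l₁,l₂,l₃)=(1,4,3): N and (l;000)² cancel in I_A²/I_B².
A: Δ = 2!·0!·6!/9! = 1/252; Racah Σ t=1..1: t=1:−1/720 = -1/720; ⇒ 3j(1 4 3; 0 3 -3)² = 1/36, sgn -1
B: Δ = 2!·0!·6!/9! = 1/252; Racah Σ t=2..2: t=2:+1/96 = 1/96; ⇒ 3j(1 4 3; -1 2 -1)² = 5/84, sgn +1
I_A²/I_B² = (1/36)/(5/84) = 7/15

7/15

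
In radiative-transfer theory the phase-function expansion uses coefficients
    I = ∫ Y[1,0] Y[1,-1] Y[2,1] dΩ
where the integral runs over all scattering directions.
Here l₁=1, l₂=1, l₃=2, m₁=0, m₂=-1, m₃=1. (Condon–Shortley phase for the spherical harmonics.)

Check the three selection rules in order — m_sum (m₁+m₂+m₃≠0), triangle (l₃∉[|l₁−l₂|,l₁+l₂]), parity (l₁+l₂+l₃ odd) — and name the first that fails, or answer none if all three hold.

none

azimuthal sum: 0 − 1 + 1 = 0  ✓
0 ≤ 2 ≤ 2 (triangle on l)  ✓
L = 1 + 1 + 2 = 4 (even)  ✓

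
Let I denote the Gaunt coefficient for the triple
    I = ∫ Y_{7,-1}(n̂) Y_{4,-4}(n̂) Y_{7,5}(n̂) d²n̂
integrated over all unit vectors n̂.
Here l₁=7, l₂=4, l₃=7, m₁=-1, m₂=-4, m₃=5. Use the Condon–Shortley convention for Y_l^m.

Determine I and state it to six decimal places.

-0.118882

m-sum 0 ✓  L=18 even ✓  3≤7≤11 ✓
Π(2lᵢ+1) = 15×9×15 = 2025
triangle coeff Δ(7,4,7) = 1/58198140
Σ_t [0,4]: t=0:+1/17418240 t=1:−1/622080 t=2:+1/230400 t=3:−1/622080 t=4:+1/17418240 = 1/806400
(3j)²=2268/230945 [(7 4 7; 0 0 0)], sign=-1
Σ_t [0,0]: t=0:+1/46448640 = 1/46448640
(3j)²=75/8398 [(7 4 7; -1 -4 5)], sign=+1
⇒ 4πI² = 34445250/193947611
I = (-1)√(34445250/193947611/(4π)) = -0.11888239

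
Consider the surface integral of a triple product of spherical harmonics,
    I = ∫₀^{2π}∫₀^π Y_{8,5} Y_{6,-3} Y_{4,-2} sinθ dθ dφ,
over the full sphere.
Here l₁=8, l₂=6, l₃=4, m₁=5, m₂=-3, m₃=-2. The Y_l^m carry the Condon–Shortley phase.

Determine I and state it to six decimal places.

m-sum 0 ✓  L=18 even ✓  2≤4≤14 ✓
Π(2lᵢ+1) = 17×13×9 = 1989
triangle coeff Δ(8,6,4) = 1/23279256
Σ_t [4,6]: t=4:+1/1658880 t=5:−1/518400 t=6:+1/1658880 = -1/1382400
(3j)²=504/46189 [(8 6 4; 0 0 0)], sign=-1
Σ_t [1,3]: t=1:−1/34836480 t=2:+1/9676800 t=3:−1/43545600 = 1/19353600
(3j)²=243/18088 [(8 6 4; 5 -3 -2)], sign=+1
⇒ 4πI² = 19683/67507
I = (-1)√(19683/67507/(4π)) = -0.15232329

-0.152323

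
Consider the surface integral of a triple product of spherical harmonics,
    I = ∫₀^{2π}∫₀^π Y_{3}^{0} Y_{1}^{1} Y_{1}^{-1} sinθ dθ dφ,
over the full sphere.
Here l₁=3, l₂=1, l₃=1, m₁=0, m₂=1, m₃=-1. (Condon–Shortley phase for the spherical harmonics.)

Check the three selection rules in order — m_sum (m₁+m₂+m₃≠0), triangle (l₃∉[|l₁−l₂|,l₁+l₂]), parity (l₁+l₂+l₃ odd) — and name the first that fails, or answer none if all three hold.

Σmᵢ = 0  ✓
l₃∈[|l₁−l₂|,l₁+l₂]=[2,4], have l₃=1  ✗
Σlᵢ = 5 ⇒ odd

triangle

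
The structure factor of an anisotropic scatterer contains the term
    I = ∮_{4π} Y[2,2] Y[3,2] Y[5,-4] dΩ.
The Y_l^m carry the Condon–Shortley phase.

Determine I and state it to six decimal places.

Rules hold: Σm=0, L=10 even, 1≤5≤5.
N = 5·7·11 = 385
Δ = 0!·4!·6!/11! = 1/2310
Racah Σ t=0..0: t=0:+1/144 = 1/144
⇒ 3j(2 3 5; 0 0 0)² = 10/231, sgn -1
Racah Σ t=0..0: t=0:+1/2880 = 1/2880
⇒ 3j(2 3 5; 2 2 -4)² = 3/55, sgn -1
4πI² = N·(3j₀)²·(3jₘ)² = 10/11
I = +1·√(0.909091/4π) = 0.26896683

0.268967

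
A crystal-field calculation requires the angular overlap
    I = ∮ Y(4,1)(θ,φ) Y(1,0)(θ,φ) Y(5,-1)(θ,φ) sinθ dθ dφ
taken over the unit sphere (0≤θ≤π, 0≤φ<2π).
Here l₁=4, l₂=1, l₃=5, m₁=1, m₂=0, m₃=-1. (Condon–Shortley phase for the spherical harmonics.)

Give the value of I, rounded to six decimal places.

-0.240571

Rules hold: Σm=0, L=10 even, 3≤5≤5.
N = 9·3·11 = 297
Δ = 0!·8!·2!/11! = 1/495
Racah Σ t=0..0: t=0:+1/576 = 1/576
⇒ 3j(4 1 5; 0 0 0)² = 5/99, sgn -1
Racah Σ t=0..0: t=0:+1/720 = 1/720
⇒ 3j(4 1 5; 1 0 -1)² = 8/165, sgn +1
4πI² = N·(3j₀)²·(3jₘ)² = 8/11
I = -1·√(0.727273/4π) = -0.24057125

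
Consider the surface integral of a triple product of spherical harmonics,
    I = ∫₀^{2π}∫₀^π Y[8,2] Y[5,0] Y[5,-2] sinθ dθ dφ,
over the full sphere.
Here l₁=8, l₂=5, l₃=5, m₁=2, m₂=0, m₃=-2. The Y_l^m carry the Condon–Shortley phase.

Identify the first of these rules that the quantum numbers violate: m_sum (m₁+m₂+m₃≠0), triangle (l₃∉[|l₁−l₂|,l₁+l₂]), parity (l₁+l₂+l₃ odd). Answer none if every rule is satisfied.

none

azimuthal sum: 2 + 0 − 2 = 0  ✓
3 ≤ 5 ≤ 13 (triangle on l)  ✓
L = 8 + 5 + 5 = 18 (even)  ✓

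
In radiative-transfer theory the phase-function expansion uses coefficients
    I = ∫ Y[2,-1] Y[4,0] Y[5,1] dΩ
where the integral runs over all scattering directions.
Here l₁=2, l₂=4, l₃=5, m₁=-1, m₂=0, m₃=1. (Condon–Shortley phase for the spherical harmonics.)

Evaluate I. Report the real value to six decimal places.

0.000000

L=11 odd ⇒ parity kills the (l;000) factor ⇒ I = 0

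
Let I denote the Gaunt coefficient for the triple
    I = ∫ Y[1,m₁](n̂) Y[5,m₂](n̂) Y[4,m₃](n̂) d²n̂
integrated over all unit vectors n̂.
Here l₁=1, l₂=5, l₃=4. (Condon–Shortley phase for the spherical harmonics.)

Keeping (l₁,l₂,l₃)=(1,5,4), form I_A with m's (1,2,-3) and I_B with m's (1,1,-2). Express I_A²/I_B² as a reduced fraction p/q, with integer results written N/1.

Shared (l₁,l₂,l₃)=(1,5,4): N and (l;000)² cancel in I_A²/I_B².
A: Δ = 2!·0!·8!/11! = 1/495; Racah Σ t=0..0: t=0:+1/10080 = 1/10080; ⇒ 3j(1 5 4; 1 2 -3)² = 1/165, sgn -1
B: Δ = 2!·0!·8!/11! = 1/495; Racah Σ t=0..0: t=0:+1/2880 = 1/2880; ⇒ 3j(1 5 4; 1 1 -2)² = 2/165, sgn +1
I_A²/I_B² = (1/165)/(2/165) = 1/2

1/2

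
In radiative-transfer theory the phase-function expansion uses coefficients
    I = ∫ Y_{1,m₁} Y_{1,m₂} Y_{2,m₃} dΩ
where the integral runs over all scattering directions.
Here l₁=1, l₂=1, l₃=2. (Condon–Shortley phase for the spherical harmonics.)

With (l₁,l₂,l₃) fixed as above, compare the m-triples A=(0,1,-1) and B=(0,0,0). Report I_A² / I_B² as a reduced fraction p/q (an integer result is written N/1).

l's match ⇒ only the (l;m) 3-j factors differ between A and B.
A: triangle coeff Δ(1,1,2) = 1/30; Σ_t [0,0]: t=0:+1/2 = 1/2; (3j)²=1/10 [(1 1 2; 0 1 -1)], sign=-1
B: triangle coeff Δ(1,1,2) = 1/30; Σ_t [0,0]: t=0:+1/1 = 1/1; (3j)²=2/15 [(1 1 2; 0 0 0)], sign=+1
I_A²/I_B² = (1/10)/(2/15) = 3/4

3/4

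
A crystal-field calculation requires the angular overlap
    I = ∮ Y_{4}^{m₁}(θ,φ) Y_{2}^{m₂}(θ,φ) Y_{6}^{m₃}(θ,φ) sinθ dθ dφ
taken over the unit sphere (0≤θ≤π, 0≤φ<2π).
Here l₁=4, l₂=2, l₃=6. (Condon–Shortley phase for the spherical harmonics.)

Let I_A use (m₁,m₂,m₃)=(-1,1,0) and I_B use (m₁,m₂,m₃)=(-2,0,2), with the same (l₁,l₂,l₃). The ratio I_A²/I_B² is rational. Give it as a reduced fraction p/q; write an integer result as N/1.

l's match ⇒ only the (l;m) 3-j factors differ between A and B.
A: triangle coeff Δ(4,2,6) = 1/6435; Σ_t [0,0]: t=0:+1/4320 = 1/4320; (3j)²=8/429 [(4 2 6; -1 1 0)], sign=+1
B: triangle coeff Δ(4,2,6) = 1/6435; Σ_t [0,0]: t=0:+1/5760 = 1/5760; (3j)²=56/2145 [(4 2 6; -2 0 2)], sign=+1
I_A²/I_B² = (8/429)/(56/2145) = 5/7

5/7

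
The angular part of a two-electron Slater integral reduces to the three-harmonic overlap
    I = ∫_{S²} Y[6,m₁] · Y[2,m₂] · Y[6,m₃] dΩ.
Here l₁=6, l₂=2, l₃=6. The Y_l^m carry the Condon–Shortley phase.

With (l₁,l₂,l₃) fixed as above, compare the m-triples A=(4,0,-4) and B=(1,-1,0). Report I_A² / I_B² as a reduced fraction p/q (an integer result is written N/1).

4/7

l's match ⇒ only the (l;m) 3-j factors differ between A and B.
A: triangle coeff Δ(6,2,6) = 1/90090; Σ_t [0,2]: t=0:+1/322560 t=1:−1/362880 t=2:+1/14515200 = 1/2419200; (3j)²=2/5005 [(6 2 6; 4 0 -4)], sign=+1
B: triangle coeff Δ(6,2,6) = 1/90090; Σ_t [0,1]: t=0:+1/28800 t=1:−1/34560 = 1/172800; (3j)²=1/1430 [(6 2 6; 1 -1 0)], sign=+1
I_A²/I_B² = (2/5005)/(1/1430) = 4/7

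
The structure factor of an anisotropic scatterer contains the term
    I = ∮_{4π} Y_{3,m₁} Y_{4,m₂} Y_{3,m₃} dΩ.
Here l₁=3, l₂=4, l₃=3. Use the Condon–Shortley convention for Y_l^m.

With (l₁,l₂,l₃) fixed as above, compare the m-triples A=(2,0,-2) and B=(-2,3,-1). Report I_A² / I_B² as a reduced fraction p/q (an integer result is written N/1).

7/2

Shared (l₁,l₂,l₃)=(3,4,3): N and (l;000)² cancel in I_A²/I_B².
A: Δ = 4!·2!·4!/11! = 1/34650; Racah Σ t=0..1: t=0:+1/576 t=1:−1/72 = -7/576; ⇒ 3j(3 4 3; 2 0 -2)² = 7/198, sgn +1
B: Δ = 4!·2!·4!/11! = 1/34650; Racah Σ t=3..4: t=3:−1/288 t=4:+1/144 = 1/288; ⇒ 3j(3 4 3; -2 3 -1)² = 1/99, sgn +1
I_A²/I_B² = (7/198)/(1/99) = 7/2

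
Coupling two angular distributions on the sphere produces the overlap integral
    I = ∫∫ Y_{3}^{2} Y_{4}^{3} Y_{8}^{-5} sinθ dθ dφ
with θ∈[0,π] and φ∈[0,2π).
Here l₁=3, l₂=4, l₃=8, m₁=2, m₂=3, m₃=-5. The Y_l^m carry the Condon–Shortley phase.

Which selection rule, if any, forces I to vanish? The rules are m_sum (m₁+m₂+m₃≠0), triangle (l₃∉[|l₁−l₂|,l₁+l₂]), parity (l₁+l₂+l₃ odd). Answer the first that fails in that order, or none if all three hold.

Σmᵢ = 0  ✓
l₃∈[|l₁−l₂|,l₁+l₂]=[1,7], have l₃=8  ✗
Σlᵢ = 15 ⇒ odd

triangle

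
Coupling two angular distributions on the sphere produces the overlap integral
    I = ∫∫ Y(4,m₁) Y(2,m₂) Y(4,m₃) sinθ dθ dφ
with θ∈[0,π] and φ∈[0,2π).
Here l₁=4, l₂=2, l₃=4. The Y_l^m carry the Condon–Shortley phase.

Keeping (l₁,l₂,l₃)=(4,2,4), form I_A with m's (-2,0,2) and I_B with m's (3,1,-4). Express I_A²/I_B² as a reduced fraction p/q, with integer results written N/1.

l's match ⇒ only the (l;m) 3-j factors differ between A and B.
A: triangle coeff Δ(4,2,4) = 1/13860; Σ_t [0,2]: t=0:+1/2880 t=1:−1/120 t=2:+1/192 = -1/360; (3j)²=16/3465 [(4 2 4; -2 0 2)], sign=-1
B: triangle coeff Δ(4,2,4) = 1/13860; Σ_t [1,1]: t=1:−1/1440 = -1/1440; (3j)²=7/165 [(4 2 4; 3 1 -4)], sign=-1
I_A²/I_B² = (16/3465)/(7/165) = 16/147

16/147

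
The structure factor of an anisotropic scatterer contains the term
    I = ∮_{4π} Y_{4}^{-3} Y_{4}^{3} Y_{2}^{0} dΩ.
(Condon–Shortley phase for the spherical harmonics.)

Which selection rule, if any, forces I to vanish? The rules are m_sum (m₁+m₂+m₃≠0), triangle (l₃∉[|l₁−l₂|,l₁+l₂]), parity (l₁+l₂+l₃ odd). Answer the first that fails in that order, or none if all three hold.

none

Σmᵢ = 0  ✓
l₃∈[|l₁−l₂|,l₁+l₂]=[0,8], have l₃=2  ✓
Σlᵢ = 10 ⇒ even  ✓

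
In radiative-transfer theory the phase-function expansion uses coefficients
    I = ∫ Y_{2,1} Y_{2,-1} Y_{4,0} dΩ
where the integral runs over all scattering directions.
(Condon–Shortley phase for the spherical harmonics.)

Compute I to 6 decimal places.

0.161197

Checks pass: Σm=0; 8 even; l₃=4∈[0,4].
(2·2+1)(2·2+1)(2·4+1) = 225
Δ: 0! 4! 4! / 9! → 1/630
sum: t=0:+1/16 = 1/16
3j²(2 2 4; 0 0 0) = Δ·Π!·Σ² = 2/35  (sign +1)
sum: t=0:+1/36 = 1/36
3j²(2 2 4; 1 -1 0) = Δ·Π!·Σ² = 8/315  (sign +1)
combine: 4πI² = 225·2/35·8/315 = 16/49
take √, sign +1: I = 0.16119702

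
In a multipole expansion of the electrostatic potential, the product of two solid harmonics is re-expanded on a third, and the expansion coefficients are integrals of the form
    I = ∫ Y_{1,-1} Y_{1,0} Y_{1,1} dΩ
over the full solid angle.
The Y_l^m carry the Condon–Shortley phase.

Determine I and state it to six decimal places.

Σlᵢ=3 odd — θ-integrand is odd under cosθ→−cosθ; I=0

0.000000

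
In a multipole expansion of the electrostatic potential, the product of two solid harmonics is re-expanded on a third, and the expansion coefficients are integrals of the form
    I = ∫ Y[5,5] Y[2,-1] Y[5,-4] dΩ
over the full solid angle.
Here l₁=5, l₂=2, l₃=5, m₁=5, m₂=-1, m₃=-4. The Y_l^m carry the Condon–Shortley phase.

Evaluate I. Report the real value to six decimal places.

-0.187924

Checks pass: Σm=0; 12 even; l₃=5∈[3,7].
(2·5+1)(2·2+1)(2·5+1) = 605
Δ: 2! 8! 2! / 13! → 1/38610
sum: t=0:+1/2880 t=1:−1/576 t=2:+1/2880 = -1/960
3j²(5 2 5; 0 0 0) = Δ·Π!·Σ² = 10/429  (sign +1)
sum: t=0:+1/80640 = 1/80640
3j²(5 2 5; 5 -1 -4) = Δ·Π!·Σ² = 9/286  (sign -1)
combine: 4πI² = 605·10/429·9/286 = 75/169
take √, sign -1: I = -0.18792404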